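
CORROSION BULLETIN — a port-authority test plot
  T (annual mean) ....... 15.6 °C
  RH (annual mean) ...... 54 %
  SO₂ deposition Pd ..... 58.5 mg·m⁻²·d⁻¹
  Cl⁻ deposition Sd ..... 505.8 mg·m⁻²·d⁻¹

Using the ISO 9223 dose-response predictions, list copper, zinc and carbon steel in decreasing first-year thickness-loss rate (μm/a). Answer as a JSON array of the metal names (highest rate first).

["carbon steel", "zinc", "copper"]

copper: T>10 °C ⇒ hinge -0.080·(15.6−10) = -0.4480
  SO₂ term: 0.0053·58.5^0.26·exp(0.059·54-0.4480) = 0.236
  Cl⁻ term: 0.01025·505.8^0.27·exp(0.036·54+0.049·15.6) = 0.8261
  sum: 0.236 + 0.8261 → r_corr = 1.062 μm/a
zinc: f(T) = -0.071·(T−10) [T>10 °C] = -0.3976
  SO₂ term: 0.0129·58.5^0.44·exp(0.046·54-0.3976) = 0.6227
  Cl⁻ term: 0.0175·505.8^0.57·exp(0.008·54+0.085·15.6) = 3.53
  r_corr = 0.6227 + 3.53 = 4.153 μm/a
carbon steel: temperature factor f = -0.054·(5.6) = -0.3024
  SO₂ term: 1.77·58.5^0.52·exp(0.02·54-0.3024) = 31.96
  Sd branch = 0.102·Sd^0.62·e^(0.033·RH+0.04·T) = 53.7 μm/a
  sum: 31.96 + 53.7 → r_corr = 85.66 μm/a
Ordering by μm/a: carbon steel (85.7) > zinc (4.15) > copper (1.06)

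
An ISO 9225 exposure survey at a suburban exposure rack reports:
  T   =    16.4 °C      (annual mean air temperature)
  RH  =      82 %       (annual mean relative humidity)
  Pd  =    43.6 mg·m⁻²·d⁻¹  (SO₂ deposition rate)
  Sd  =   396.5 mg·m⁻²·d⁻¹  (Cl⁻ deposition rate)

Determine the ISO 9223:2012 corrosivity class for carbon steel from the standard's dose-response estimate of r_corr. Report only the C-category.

C5

carbon steel: T>10 °C ⇒ hinge -0.054·(16.4−10) = -0.3456
  SO₂ term: 1.77·43.6^0.52·exp(0.02·82-0.3456) = 45.99
  Cl⁻ term: 0.102·396.5^0.62·exp(0.033·82+0.04·16.4) = 120.1
  sum: 45.99 + 120.1 → r_corr = 166.1 μm/a
166 μm/a falls in (80, 200] for carbon steel → category C5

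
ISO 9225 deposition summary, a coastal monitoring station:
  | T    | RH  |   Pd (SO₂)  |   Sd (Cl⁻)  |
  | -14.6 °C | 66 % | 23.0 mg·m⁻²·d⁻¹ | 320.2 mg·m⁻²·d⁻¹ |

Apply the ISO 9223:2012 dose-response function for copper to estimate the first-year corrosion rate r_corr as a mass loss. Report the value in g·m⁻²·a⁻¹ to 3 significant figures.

copper: temperature factor f = +0.126·(-24.6) = -3.0996
  SO₂ term: 0.0053·23.0^0.26·exp(0.059·66-3.0996) = 0.02651
  Sd branch = 0.01025·Sd^0.27·e^(0.036·RH+0.049·T) = 0.2561 μm/a
  r_corr = 0.02651 + 0.2561 = 0.2826 μm/a
Convert to mass loss: 0.2826 μm/a × 8.96 g/cm³ = 2.532 g·m⁻²·a⁻¹

r_corr = 2.53 g·m⁻²·a⁻¹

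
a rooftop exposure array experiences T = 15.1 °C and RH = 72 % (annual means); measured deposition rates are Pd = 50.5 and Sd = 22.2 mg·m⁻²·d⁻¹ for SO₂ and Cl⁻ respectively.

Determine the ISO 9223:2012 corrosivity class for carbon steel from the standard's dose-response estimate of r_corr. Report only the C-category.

C4

carbon steel: temperature factor f = -0.054·(5.1) = -0.2754
  SO₂ term: 1.77·50.5^0.52·exp(0.02·72-0.2754) = 43.6
  Cl⁻ term: 0.102·22.2^0.62·exp(0.033·72+0.04·15.1) = 13.73
  r_corr = 43.6 + 13.73 = 57.32 μm/a
57.3 μm/a falls in (50, 80] for carbon steel → category C4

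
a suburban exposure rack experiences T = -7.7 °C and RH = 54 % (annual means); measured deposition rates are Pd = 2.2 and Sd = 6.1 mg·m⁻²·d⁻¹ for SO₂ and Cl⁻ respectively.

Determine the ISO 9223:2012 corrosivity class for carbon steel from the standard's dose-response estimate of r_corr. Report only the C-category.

carbon steel: f(T) = +0.150·(T−10) [T≤10 °C] = -2.6550
  SO₂ term: 1.77·2.2^0.52·exp(0.02·54-2.6550) = 0.5521
  Cl⁻ term: 0.102·6.1^0.62·exp(0.033·54+0.04·-7.7) = 1.367
  r_corr = 0.5521 + 1.367 = 1.919 μm/a
ISO 9223 Table 2 (carbon steel): 1.3 < 1.92 ≤ 25 μm/a ⇒ C2

C2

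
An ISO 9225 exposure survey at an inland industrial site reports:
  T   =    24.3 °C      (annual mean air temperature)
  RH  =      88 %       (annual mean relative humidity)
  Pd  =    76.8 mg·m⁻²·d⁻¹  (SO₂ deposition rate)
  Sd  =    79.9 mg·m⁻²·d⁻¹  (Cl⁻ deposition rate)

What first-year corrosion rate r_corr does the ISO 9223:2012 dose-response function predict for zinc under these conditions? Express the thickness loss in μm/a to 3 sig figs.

zinc: temperature factor f = -0.071·(14.3) = -1.0153
  SO₂ term: 0.0129·76.8^0.44·exp(0.046·88-1.0153) = 1.808
  Cl⁻ term: 0.0175·79.9^0.57·exp(0.008·88+0.085·24.3) = 3.391
  r_corr = 1.808 + 3.391 = 5.199 μm/a

r_corr = 5.20 μm/a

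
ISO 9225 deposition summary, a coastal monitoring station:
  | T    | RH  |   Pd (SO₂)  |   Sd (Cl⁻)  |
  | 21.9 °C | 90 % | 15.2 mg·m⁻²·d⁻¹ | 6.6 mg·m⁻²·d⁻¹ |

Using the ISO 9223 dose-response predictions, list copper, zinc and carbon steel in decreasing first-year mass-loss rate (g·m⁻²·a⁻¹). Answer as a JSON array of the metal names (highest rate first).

["carbon steel", "copper", "zinc"]

copper: T>10 °C ⇒ hinge -0.080·(21.9−10) = -0.9520
  Pd branch = 0.0053·Pd^0.26·e^(0.059·RH+f) = 0.8399 μm/a
  Cl⁻ term: 0.01025·6.6^0.27·exp(0.036·90+0.049·21.9) = 1.274
  r_corr = 0.8399 + 1.274 = 2.114 μm/a
  mass loss = 2.114 μm/a × 8.96 g/cm³ = 18.94 g·m⁻²·a⁻¹
zinc: temperature factor f = -0.071·(11.9) = -0.8449
  Pd branch = 0.0129·Pd^0.44·e^(0.046·RH+f) = 1.153 μm/a
  Sd branch = 0.0175·Sd^0.57·e^(0.008·RH+0.085·T) = 0.6781 μm/a
  r_corr = 1.153 + 0.6781 = 1.831 μm/a
  mass loss = 1.831 μm/a × 7.14 g/cm³ = 13.07 g·m⁻²·a⁻¹
carbon steel: temperature factor f = -0.054·(11.9) = -0.6426
  Pd branch = 1.77·Pd^0.52·e^(0.02·RH+f) = 23.18 μm/a
  Cl⁻ term: 0.102·6.6^0.62·exp(0.033·90+0.04·21.9) = 15.38
  sum: 23.18 + 15.38 → r_corr = 38.57 μm/a
  mass loss = 38.57 μm/a × 7.85 g/cm³ = 302.7 g·m⁻²·a⁻¹
Ordering by g·m⁻²·a⁻¹: carbon steel (303) > copper (18.9) > zinc (13.1)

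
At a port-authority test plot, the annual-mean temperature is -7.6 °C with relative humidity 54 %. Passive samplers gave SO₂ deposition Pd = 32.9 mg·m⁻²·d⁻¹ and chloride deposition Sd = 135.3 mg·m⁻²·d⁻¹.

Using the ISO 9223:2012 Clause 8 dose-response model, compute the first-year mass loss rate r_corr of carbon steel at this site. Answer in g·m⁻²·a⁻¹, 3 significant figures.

r_corr = 91.5 g·m⁻²·a⁻¹

carbon steel: temperature factor f = +0.150·(-17.6) = -2.6400
  Pd branch = 1.77·Pd^0.52·e^(0.02·RH+f) = 2.288 μm/a
  Cl⁻ term: 0.102·135.3^0.62·exp(0.033·54+0.04·-7.6) = 9.373
  r_corr = 2.288 + 9.373 = 11.66 μm/a
Convert to mass loss: 11.66 μm/a × 7.85 g/cm³ = 91.54 g·m⁻²·a⁻¹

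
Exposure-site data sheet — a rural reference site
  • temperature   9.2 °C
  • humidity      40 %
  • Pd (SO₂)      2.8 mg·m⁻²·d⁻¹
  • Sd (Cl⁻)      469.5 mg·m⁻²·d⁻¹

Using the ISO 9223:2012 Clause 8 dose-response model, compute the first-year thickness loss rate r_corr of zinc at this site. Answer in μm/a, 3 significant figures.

r_corr = 1.88 μm/a

zinc: T≤10 °C ⇒ hinge +0.038·(9.2−10) = -0.0304
  Pd branch = 0.0129·Pd^0.44·e^(0.046·RH+f) = 0.1239 μm/a
  Sd branch = 0.0175·Sd^0.57·e^(0.008·RH+0.085·T) = 1.756 μm/a
  sum: 0.1239 + 1.756 → r_corr = 1.88 μm/a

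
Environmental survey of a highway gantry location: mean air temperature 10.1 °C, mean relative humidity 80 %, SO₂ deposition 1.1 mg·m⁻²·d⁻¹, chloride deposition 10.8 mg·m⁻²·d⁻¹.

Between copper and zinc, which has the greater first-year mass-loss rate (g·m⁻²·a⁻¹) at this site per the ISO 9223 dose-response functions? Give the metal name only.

copper

copper: T>10 °C ⇒ hinge -0.080·(10.1−10) = -0.0080
  sulphur-dioxide contribution → 0.6046 μm/a
  chloride contribution → 0.5694 μm/a
  total first-year rate 1.174 μm/a
  mass loss = 1.174 μm/a × 8.96 g/cm³ = 10.52 g·m⁻²·a⁻¹
zinc: temperature factor f = -0.071·(0.1) = -0.0071
  sulphur-dioxide contribution → 0.5296 μm/a
  chloride contribution → 0.304 μm/a
  ⇒ r_corr(zinc) = 0.8336 μm/a
  mass loss = 0.8336 μm/a × 7.14 g/cm³ = 5.952 g·m⁻²·a⁻¹
Ordering by g·m⁻²·a⁻¹: copper (10.5) > zinc (5.95)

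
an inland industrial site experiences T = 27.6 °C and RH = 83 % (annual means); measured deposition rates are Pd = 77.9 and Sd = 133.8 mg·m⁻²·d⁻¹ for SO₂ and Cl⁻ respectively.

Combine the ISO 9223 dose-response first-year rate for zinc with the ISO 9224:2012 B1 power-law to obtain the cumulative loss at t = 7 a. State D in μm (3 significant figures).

D(7) = 33.7 μm

zinc: temperature factor f = -0.071·(17.6) = -1.2496
  Pd branch = 0.0129·Pd^0.44·e^(0.046·RH+f) = 1.144 μm/a
  Cl⁻ term: 0.0175·133.8^0.57·exp(0.008·83+0.085·27.6) = 5.786
  r_corr = 1.144 + 5.786 = 6.929 μm/a
ISO 9224: D(t) = r_corr · t^b with b = 0.813 (zinc, B1)
  D(7) = 6.929 × 7^0.813 = 6.929 × 4.865 = 33.71 μm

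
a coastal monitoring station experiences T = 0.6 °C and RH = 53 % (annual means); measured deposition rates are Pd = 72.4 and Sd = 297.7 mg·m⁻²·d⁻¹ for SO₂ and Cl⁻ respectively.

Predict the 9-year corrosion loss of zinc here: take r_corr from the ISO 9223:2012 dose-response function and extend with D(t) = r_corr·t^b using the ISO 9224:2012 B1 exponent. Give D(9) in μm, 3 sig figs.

D(9) = 8.38 μm

zinc: temperature factor f = +0.038·(-9.4) = -0.3572
  SO₂ term: 0.0129·72.4^0.44·exp(0.046·53-0.3572) = 0.6801
  Sd branch = 0.0175·Sd^0.57·e^(0.008·RH+0.085·T) = 0.7234 μm/a
  r_corr = 0.6801 + 0.7234 = 1.403 μm/a
ISO 9224: D(t) = r_corr · t^b with b = 0.813 (zinc, B1)
  D(9) = 1.403 × 9^0.813 = 1.403 × 5.968 = 8.375 μm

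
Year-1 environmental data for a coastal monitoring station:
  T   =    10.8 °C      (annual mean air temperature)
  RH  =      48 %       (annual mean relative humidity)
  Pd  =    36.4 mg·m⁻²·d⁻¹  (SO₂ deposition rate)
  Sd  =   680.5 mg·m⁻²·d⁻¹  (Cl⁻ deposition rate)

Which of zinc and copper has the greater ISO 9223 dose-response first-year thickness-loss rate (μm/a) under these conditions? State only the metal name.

zinc

zinc: T>10 °C ⇒ hinge -0.071·(10.8−10) = -0.0568
  SO₂ term: 0.0129·36.4^0.44·exp(0.046·48-0.0568) = 0.5392
  Sd branch = 0.0175·Sd^0.57·e^(0.008·RH+0.085·T) = 2.65 μm/a
  r_corr = 0.5392 + 2.65 = 3.189 μm/a
copper: temperature factor f = -0.080·(0.8) = -0.0640
  Pd branch = 0.0053·Pd^0.26·e^(0.059·RH+f) = 0.2149 μm/a
  Cl⁻ term: 0.01025·680.5^0.27·exp(0.036·48+0.049·10.8) = 0.57
  r_corr = 0.2149 + 0.57 = 0.7849 μm/a
Ordering by μm/a: zinc (3.19) > copper (0.785)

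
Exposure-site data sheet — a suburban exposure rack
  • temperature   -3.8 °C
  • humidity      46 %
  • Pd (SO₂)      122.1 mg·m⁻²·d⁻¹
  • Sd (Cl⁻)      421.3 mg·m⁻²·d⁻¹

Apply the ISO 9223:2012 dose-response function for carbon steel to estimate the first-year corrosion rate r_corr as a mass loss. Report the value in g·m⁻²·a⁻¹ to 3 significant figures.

r_corr = 187 g·m⁻²·a⁻¹

carbon steel: f(T) = +0.150·(T−10) [T≤10 °C] = -2.0700
  sulphur-dioxide contribution → 6.818 μm/a
  chloride contribution → 16.95 μm/a
  ⇒ r_corr(carbon steel) = 23.76 μm/a
Convert to mass loss: 23.76 μm/a × 7.85 g/cm³ = 186.6 g·m⁻²·a⁻¹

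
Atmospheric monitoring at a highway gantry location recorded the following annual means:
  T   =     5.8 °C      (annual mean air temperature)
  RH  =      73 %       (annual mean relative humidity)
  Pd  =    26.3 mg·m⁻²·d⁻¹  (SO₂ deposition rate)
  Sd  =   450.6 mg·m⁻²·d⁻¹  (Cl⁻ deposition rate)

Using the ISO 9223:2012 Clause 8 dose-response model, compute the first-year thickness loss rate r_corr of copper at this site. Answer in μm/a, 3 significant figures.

r_corr = 1.52 μm/a

copper: f(T) = +0.126·(T−10) [T≤10 °C] = -0.5292
  Pd branch = 0.0053·Pd^0.26·e^(0.059·RH+f) = 0.5422 μm/a
  Sd branch = 0.01025·Sd^0.27·e^(0.036·RH+0.049·T) = 0.9817 μm/a
  sum: 0.5422 + 0.9817 → r_corr = 1.524 μm/a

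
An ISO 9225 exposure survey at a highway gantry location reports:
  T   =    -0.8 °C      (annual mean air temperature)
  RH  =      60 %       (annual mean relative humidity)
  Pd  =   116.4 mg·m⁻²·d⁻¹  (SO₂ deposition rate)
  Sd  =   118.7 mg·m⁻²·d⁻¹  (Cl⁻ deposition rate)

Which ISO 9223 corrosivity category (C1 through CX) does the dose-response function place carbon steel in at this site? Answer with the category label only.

C3

carbon steel: f(T) = +0.150·(T−10) [T≤10 °C] = -1.6200
  Pd branch = 1.77·Pd^0.52·e^(0.02·RH+f) = 13.8 μm/a
  Sd branch = 0.102·Sd^0.62·e^(0.033·RH+0.04·T) = 13.83 μm/a
  r_corr = 13.8 + 13.83 = 27.63 μm/a
Category bounds: 25…50 μm/a bracket r_corr ⇒ C3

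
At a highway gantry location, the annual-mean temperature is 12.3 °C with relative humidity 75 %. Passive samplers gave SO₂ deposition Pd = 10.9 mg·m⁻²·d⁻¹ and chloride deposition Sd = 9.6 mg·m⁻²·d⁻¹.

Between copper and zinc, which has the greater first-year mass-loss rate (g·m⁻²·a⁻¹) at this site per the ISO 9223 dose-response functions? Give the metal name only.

copper

copper: T>10 °C ⇒ hinge -0.080·(12.3−10) = -0.1840
  sulphur-dioxide contribution → 0.6853 μm/a
  chloride contribution → 0.5132 μm/a
  ⇒ r_corr(copper) = 1.198 μm/a
  mass loss = 1.198 μm/a × 8.96 g/cm³ = 10.74 g·m⁻²·a⁻¹
zinc: f(T) = -0.071·(T−10) [T>10 °C] = -0.1633
  sulphur-dioxide contribution → 0.9873 μm/a
  chloride contribution → 0.3293 μm/a
  ⇒ r_corr(zinc) = 1.317 μm/a
  mass loss = 1.317 μm/a × 7.14 g/cm³ = 9.4 g·m⁻²·a⁻¹
Ordering by g·m⁻²·a⁻¹: copper (10.7) > zinc (9.4)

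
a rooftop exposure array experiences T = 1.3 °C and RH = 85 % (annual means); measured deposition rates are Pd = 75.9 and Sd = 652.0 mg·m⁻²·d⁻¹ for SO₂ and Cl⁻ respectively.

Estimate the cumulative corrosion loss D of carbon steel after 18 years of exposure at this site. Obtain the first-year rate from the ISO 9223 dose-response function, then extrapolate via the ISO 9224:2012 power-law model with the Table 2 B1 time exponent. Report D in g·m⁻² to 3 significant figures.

carbon steel: f(T) = +0.150·(T−10) [T≤10 °C] = -1.3050
  SO₂ term: 1.77·75.9^0.52·exp(0.02·85-1.3050) = 24.96
  Sd branch = 0.102·Sd^0.62·e^(0.033·RH+0.04·T) = 98.68 μm/a
  r_corr = 24.96 + 98.68 = 123.6 μm/a
ISO 9224: D(t) = r_corr · t^b with b = 0.523 (carbon steel, B1)
  D(18) = 123.6 × 18^0.523 = 123.6 × 4.534 = 560.6 μm
  Mass loss = 560.6 μm × 7.85 g/cm³ = 4401 g·m⁻²

D(18) = 4.40e+03 g·m⁻²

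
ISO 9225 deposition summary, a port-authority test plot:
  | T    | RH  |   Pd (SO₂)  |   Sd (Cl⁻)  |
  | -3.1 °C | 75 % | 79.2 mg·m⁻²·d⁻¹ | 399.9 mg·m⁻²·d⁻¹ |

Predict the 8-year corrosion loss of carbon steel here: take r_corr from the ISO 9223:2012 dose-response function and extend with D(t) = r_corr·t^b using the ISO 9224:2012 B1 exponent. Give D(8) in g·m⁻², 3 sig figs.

carbon steel: T≤10 °C ⇒ hinge +0.150·(-3.1−10) = -1.9650
  sulphur-dioxide contribution → 10.8 μm/a
  chloride contribution → 43.94 μm/a
  ⇒ r_corr(carbon steel) = 54.74 μm/a
Power-law: D(8) = r_corr · 8^0.523
  D(8) = 54.74 × 8^0.523 = 54.74 × 2.967 = 162.4 μm
  Mass loss = 162.4 μm × 7.85 g/cm³ = 1275 g·m⁻²

D(8) = 1.27e+03 g·m⁻²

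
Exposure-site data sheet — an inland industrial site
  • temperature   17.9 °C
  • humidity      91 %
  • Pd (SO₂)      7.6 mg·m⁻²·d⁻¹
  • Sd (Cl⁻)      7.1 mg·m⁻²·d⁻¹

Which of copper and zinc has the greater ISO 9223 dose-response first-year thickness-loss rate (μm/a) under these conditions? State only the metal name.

copper: T>10 °C ⇒ hinge -0.080·(17.9−10) = -0.6320
  SO₂ term: 0.0053·7.6^0.26·exp(0.059·91-0.6320) = 1.025
  Sd branch = 0.01025·Sd^0.27·e^(0.036·RH+0.049·T) = 1.107 μm/a
  r_corr = 1.025 + 1.107 = 2.132 μm/a
zinc: T>10 °C ⇒ hinge -0.071·(17.9−10) = -0.5609
  SO₂ term: 0.0129·7.6^0.44·exp(0.046·91-0.5609) = 1.182
  Cl⁻ term: 0.0175·7.1^0.57·exp(0.008·91+0.085·17.9) = 0.5072
  sum: 1.182 + 0.5072 → r_corr = 1.689 μm/a
Ordering by μm/a: copper (2.13) > zinc (1.69)

copper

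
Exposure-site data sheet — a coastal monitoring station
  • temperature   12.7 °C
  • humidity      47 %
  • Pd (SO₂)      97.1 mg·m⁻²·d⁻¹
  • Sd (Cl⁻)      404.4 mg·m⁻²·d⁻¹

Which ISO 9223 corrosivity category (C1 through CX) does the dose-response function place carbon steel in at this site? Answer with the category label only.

carbon steel: T>10 °C ⇒ hinge -0.054·(12.7−10) = -0.1458
  Pd branch = 1.77·Pd^0.52·e^(0.02·RH+f) = 42.29 μm/a
  Cl⁻ term: 0.102·404.4^0.62·exp(0.033·47+0.04·12.7) = 33.04
  sum: 42.29 + 33.04 → r_corr = 75.33 μm/a
75.3 μm/a falls in (50, 80] for carbon steel → category C4

C4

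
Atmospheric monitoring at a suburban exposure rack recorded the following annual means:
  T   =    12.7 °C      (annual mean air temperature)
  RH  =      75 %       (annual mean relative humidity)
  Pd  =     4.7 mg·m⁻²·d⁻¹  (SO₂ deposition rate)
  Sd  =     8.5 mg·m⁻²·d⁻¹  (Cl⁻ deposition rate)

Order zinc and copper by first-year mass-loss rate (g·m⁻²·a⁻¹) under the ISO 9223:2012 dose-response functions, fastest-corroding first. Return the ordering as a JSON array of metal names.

["copper", "zinc"]

zinc: f(T) = -0.071·(T−10) [T>10 °C] = -0.1917
  SO₂ term: 0.0129·4.7^0.44·exp(0.046·75-0.1917) = 0.6628
  Sd branch = 0.0175·Sd^0.57·e^(0.008·RH+0.085·T) = 0.3178 μm/a
  sum: 0.6628 + 0.3178 → r_corr = 0.9806 μm/a
  mass loss = 0.9806 μm/a × 7.14 g/cm³ = 7.002 g·m⁻²·a⁻¹
copper: temperature factor f = -0.080·(2.7) = -0.2160
  Pd branch = 0.0053·Pd^0.26·e^(0.059·RH+f) = 0.5333 μm/a
  Sd branch = 0.01025·Sd^0.27·e^(0.036·RH+0.049·T) = 0.5064 μm/a
  sum: 0.5333 + 0.5064 → r_corr = 1.04 μm/a
  mass loss = 1.04 μm/a × 8.96 g/cm³ = 9.316 g·m⁻²·a⁻¹
Ordering by g·m⁻²·a⁻¹: copper (9.32) > zinc (7)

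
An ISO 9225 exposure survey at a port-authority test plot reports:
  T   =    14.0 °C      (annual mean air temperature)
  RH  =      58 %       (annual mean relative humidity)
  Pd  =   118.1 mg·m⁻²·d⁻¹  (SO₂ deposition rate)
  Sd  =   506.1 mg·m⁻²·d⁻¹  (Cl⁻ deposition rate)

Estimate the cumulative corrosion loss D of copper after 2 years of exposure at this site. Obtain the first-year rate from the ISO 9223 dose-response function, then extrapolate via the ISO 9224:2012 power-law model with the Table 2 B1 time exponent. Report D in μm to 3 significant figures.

D(2) = 2.05 μm

copper: temperature factor f = -0.080·(4.0) = -0.3200
  Pd branch = 0.0053·Pd^0.26·e^(0.059·RH+f) = 0.4076 μm/a
  Sd branch = 0.01025·Sd^0.27·e^(0.036·RH+0.049·T) = 0.8823 μm/a
  sum: 0.4076 + 0.8823 → r_corr = 1.29 μm/a
Long-term exponent b (ISO 9224 Table 2, B1) = 0.667
  D(2) = 1.29 × 2^0.667 = 1.29 × 1.588 = 2.048 μm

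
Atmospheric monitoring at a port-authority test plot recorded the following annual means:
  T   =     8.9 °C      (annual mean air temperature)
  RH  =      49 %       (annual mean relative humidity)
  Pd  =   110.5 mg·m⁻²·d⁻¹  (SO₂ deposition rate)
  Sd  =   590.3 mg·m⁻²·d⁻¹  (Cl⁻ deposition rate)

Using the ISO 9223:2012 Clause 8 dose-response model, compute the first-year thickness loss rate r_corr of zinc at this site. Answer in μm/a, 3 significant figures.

r_corr = 3.03 μm/a

zinc: f(T) = +0.038·(T−10) [T≤10 °C] = -0.0418
  SO₂ term: 0.0129·110.5^0.44·exp(0.046·49-0.0418) = 0.9341
  Cl⁻ term: 0.0175·590.3^0.57·exp(0.008·49+0.085·8.9) = 2.096
  r_corr = 0.9341 + 2.096 = 3.03 μm/a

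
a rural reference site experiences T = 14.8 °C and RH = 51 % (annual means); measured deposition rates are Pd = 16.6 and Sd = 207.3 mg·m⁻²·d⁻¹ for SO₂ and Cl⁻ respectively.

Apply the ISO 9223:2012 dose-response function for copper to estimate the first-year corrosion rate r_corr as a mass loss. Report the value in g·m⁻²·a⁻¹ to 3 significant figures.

r_corr = 6.38 g·m⁻²·a⁻¹

copper: T>10 °C ⇒ hinge -0.080·(14.8−10) = -0.3840
  Pd branch = 0.0053·Pd^0.26·e^(0.059·RH+f) = 0.1519 μm/a
  Cl⁻ term: 0.01025·207.3^0.27·exp(0.036·51+0.049·14.8) = 0.5604
  sum: 0.1519 + 0.5604 → r_corr = 0.7123 μm/a
Convert to mass loss: 0.7123 μm/a × 8.96 g/cm³ = 6.382 g·m⁻²·a⁻¹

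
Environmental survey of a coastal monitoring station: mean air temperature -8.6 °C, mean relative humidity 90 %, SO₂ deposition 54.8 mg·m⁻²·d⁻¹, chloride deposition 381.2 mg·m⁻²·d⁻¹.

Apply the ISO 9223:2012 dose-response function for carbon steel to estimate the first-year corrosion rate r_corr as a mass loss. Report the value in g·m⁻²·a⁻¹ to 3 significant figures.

carbon steel: f(T) = +0.150·(T−10) [T≤10 °C] = -2.7900
  Pd branch = 1.77·Pd^0.52·e^(0.02·RH+f) = 5.275 μm/a
  Cl⁻ term: 0.102·381.2^0.62·exp(0.033·90+0.04·-8.6) = 56.15
  sum: 5.275 + 56.15 → r_corr = 61.43 μm/a
Convert to mass loss: 61.43 μm/a × 7.85 g/cm³ = 482.2 g·m⁻²·a⁻¹

r_corr = 482 g·m⁻²·a⁻¹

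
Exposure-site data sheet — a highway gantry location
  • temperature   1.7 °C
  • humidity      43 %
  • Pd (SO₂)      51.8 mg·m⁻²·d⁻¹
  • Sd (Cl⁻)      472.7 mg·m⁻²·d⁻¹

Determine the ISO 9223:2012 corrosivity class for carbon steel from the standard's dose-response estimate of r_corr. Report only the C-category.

carbon steel: temperature factor f = +0.150·(-8.3) = -1.2450
  Pd branch = 1.77·Pd^0.52·e^(0.02·RH+f) = 9.38 μm/a
  Sd branch = 0.102·Sd^0.62·e^(0.033·RH+0.04·T) = 20.54 μm/a
  sum: 9.38 + 20.54 → r_corr = 29.92 μm/a
29.9 μm/a falls in (25, 50] for carbon steel → category C3

C3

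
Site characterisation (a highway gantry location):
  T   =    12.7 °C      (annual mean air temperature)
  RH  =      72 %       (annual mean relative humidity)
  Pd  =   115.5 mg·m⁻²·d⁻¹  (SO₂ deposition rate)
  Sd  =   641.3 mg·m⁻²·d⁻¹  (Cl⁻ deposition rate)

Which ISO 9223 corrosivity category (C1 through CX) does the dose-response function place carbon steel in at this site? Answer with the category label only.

C5

carbon steel: f(T) = -0.054·(T−10) [T>10 °C] = -0.1458
  Pd branch = 1.77·Pd^0.52·e^(0.02·RH+f) = 76.31 μm/a
  Sd branch = 0.102·Sd^0.62·e^(0.033·RH+0.04·T) = 100.3 μm/a
  sum: 76.31 + 100.3 → r_corr = 176.7 μm/a
ISO 9223 Table 2 (carbon steel): 80 < 177 ≤ 200 μm/a ⇒ C5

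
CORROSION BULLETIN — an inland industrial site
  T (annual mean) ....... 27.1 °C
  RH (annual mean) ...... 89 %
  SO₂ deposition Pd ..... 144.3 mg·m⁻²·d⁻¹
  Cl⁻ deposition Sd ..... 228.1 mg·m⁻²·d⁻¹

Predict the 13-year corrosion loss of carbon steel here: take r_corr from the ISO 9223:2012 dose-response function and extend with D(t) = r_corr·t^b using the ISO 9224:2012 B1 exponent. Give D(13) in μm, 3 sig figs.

D(13) = 842 μm

carbon steel: f(T) = -0.054·(T−10) [T>10 °C] = -0.9234
  Pd branch = 1.77·Pd^0.52·e^(0.02·RH+f) = 55.31 μm/a
  Sd branch = 0.102·Sd^0.62·e^(0.033·RH+0.04·T) = 164.8 μm/a
  sum: 55.31 + 164.8 → r_corr = 220.1 μm/a
Power-law: D(13) = r_corr · 13^0.523
  D(13) = 220.1 × 13^0.523 = 220.1 × 3.825 = 841.8 μm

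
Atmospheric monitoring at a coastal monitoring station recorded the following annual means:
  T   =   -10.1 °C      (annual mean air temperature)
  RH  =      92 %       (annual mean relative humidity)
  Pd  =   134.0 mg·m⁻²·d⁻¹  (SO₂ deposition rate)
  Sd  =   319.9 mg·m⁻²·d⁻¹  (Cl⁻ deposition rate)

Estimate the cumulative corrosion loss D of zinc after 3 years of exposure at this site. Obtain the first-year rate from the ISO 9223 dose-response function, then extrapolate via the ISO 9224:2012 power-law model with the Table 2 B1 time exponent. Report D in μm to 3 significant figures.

D(3) = 9.74 μm

zinc: f(T) = +0.038·(T−10) [T≤10 °C] = -0.7638
  sulphur-dioxide contribution → 3.571 μm/a
  chloride contribution → 0.4147 μm/a
  ⇒ r_corr(zinc) = 3.985 μm/a
Power-law: D(3) = r_corr · 3^0.813
  D(3) = 3.985 × 3^0.813 = 3.985 × 2.443 = 9.735 μm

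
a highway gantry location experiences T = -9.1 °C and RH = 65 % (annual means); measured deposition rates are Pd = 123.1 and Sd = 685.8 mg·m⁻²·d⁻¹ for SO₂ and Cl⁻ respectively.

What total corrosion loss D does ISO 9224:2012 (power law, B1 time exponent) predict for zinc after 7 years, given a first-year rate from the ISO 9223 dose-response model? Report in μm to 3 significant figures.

zinc: temperature factor f = +0.038·(-19.1) = -0.7258
  SO₂ term: 0.0129·123.1^0.44·exp(0.046·65-0.7258) = 1.032
  Sd branch = 0.0175·Sd^0.57·e^(0.008·RH+0.085·T) = 0.5618 μm/a
  sum: 1.032 + 0.5618 → r_corr = 1.594 μm/a
ISO 9224: D(t) = r_corr · t^b with b = 0.813 (zinc, B1)
  D(7) = 1.594 × 7^0.813 = 1.594 × 4.865 = 7.753 μm

D(7) = 7.75 μm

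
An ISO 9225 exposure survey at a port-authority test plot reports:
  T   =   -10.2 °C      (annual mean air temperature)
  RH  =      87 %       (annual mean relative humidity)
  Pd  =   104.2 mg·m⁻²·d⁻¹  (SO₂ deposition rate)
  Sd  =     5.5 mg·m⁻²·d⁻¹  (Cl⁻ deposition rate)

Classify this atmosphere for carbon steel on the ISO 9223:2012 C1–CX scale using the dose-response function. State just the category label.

carbon steel: f(T) = +0.150·(T−10) [T≤10 °C] = -3.0300
  Pd branch = 1.77·Pd^0.52·e^(0.02·RH+f) = 5.458 μm/a
  Cl⁻ term: 0.102·5.5^0.62·exp(0.033·87+0.04·-10.2) = 3.446
  r_corr = 5.458 + 3.446 = 8.904 μm/a
Category bounds: 1.3…25 μm/a bracket r_corr ⇒ C2

C2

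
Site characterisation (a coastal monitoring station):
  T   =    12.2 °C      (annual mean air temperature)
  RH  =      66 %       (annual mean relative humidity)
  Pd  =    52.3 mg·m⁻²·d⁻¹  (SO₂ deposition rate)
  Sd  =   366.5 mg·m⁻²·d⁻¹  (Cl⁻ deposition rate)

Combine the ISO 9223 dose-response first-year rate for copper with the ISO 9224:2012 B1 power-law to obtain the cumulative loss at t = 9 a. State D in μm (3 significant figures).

copper: T>10 °C ⇒ hinge -0.080·(12.2−10) = -0.1760
  SO₂ term: 0.0053·52.3^0.26·exp(0.059·66-0.1760) = 0.6107
  Cl⁻ term: 0.01025·366.5^0.27·exp(0.036·66+0.049·12.2) = 0.9875
  r_corr = 0.6107 + 0.9875 = 1.598 μm/a
ISO 9224: D(t) = r_corr · t^b with b = 0.667 (copper, B1)
  D(9) = 1.598 × 9^0.667 = 1.598 × 4.33 = 6.92 μm

D(9) = 6.92 μm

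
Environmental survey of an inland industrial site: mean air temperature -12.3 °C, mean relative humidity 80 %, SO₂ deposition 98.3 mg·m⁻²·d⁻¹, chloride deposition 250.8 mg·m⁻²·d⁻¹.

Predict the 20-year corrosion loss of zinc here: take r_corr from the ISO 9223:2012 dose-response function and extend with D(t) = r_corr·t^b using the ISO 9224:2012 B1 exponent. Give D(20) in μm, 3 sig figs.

D(20) = 22.0 μm

zinc: f(T) = +0.038·(T−10) [T≤10 °C] = -0.8474
  sulphur-dioxide contribution → 1.65 μm/a
  chloride contribution → 0.272 μm/a
  ⇒ r_corr(zinc) = 1.922 μm/a
Power-law: D(20) = r_corr · 20^0.813
  D(20) = 1.922 × 20^0.813 = 1.922 × 11.42 = 21.95 μm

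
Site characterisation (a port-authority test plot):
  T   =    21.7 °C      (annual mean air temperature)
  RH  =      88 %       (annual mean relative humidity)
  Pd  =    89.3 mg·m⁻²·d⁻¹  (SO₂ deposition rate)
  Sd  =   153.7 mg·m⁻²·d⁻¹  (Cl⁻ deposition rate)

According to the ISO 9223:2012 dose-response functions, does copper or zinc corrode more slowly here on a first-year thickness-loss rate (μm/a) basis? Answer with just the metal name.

copper

copper: T>10 °C ⇒ hinge -0.080·(21.7−10) = -0.9360
  SO₂ term: 0.0053·89.3^0.26·exp(0.059·88-0.9360) = 1.202
  Cl⁻ term: 0.01025·153.7^0.27·exp(0.036·88+0.049·21.7) = 2.746
  sum: 1.202 + 2.746 → r_corr = 3.948 μm/a
zinc: f(T) = -0.071·(T−10) [T>10 °C] = -0.8307
  Pd branch = 0.0129·Pd^0.44·e^(0.046·RH+f) = 2.324 μm/a
  Cl⁻ term: 0.0175·153.7^0.57·exp(0.008·88+0.085·21.7) = 3.947
  sum: 2.324 + 3.947 → r_corr = 6.271 μm/a
Ordering by μm/a: zinc (6.27) > copper (3.95)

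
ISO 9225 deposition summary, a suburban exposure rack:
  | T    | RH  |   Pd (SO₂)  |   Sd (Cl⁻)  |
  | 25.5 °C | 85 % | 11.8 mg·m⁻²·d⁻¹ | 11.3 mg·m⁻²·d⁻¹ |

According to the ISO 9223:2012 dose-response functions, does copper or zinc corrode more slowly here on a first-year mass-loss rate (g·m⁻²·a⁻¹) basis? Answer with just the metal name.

zinc

copper: f(T) = -0.080·(T−10) [T>10 °C] = -1.2400
  sulphur-dioxide contribution → 0.439 μm/a
  chloride contribution → 1.468 μm/a
  ⇒ r_corr(copper) = 1.907 μm/a
  mass loss = 1.907 μm/a × 8.96 g/cm³ = 17.08 g·m⁻²·a⁻¹
zinc: f(T) = -0.071·(T−10) [T>10 °C] = -1.1005
  sulphur-dioxide contribution → 0.6344 μm/a
  chloride contribution → 1.202 μm/a
  ⇒ r_corr(zinc) = 1.837 μm/a
  mass loss = 1.837 μm/a × 7.14 g/cm³ = 13.11 g·m⁻²·a⁻¹
Ordering by g·m⁻²·a⁻¹: copper (17.1) > zinc (13.1)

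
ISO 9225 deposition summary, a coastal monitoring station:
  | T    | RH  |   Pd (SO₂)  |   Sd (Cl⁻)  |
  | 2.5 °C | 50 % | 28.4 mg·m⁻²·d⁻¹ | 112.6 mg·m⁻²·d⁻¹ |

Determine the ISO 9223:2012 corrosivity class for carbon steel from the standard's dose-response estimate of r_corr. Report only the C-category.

C2

carbon steel: temperature factor f = +0.150·(-7.5) = -1.1250
  sulphur-dioxide contribution → 8.9 μm/a
  chloride contribution → 10.98 μm/a
  total first-year rate 19.88 μm/a
19.9 μm/a falls in (1.3, 25] for carbon steel → category C2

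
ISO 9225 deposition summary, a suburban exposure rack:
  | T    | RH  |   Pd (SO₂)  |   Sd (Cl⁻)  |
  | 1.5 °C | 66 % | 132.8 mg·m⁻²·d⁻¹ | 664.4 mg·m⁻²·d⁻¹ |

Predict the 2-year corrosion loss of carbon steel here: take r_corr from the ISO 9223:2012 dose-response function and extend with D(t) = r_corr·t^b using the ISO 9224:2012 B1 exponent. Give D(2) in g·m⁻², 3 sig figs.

carbon steel: temperature factor f = +0.150·(-8.5) = -1.2750
  SO₂ term: 1.77·132.8^0.52·exp(0.02·66-1.2750) = 23.53
  Sd branch = 0.102·Sd^0.62·e^(0.033·RH+0.04·T) = 53.76 μm/a
  r_corr = 23.53 + 53.76 = 77.29 μm/a
ISO 9224: D(t) = r_corr · t^b with b = 0.523 (carbon steel, B1)
  D(2) = 77.29 × 2^0.523 = 77.29 × 1.437 = 111.1 μm
  Mass loss = 111.1 μm × 7.85 g/cm³ = 871.8 g·m⁻²

D(2) = 872 g·m⁻²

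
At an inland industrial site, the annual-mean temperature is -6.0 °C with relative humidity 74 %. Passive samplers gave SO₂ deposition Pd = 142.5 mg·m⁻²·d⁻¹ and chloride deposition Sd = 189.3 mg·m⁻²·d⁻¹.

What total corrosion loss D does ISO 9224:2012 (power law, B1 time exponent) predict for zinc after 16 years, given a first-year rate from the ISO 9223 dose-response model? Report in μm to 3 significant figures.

zinc: T≤10 °C ⇒ hinge +0.038·(-6.0−10) = -0.6080
  SO₂ term: 0.0129·142.5^0.44·exp(0.046·74-0.6080) = 1.873
  Sd branch = 0.0175·Sd^0.57·e^(0.008·RH+0.085·T) = 0.3772 μm/a
  sum: 1.873 + 0.3772 → r_corr = 2.25 μm/a
Power-law: D(16) = r_corr · 16^0.813
  D(16) = 2.25 × 16^0.813 = 2.25 × 9.527 = 21.44 μm

D(16) = 21.4 μm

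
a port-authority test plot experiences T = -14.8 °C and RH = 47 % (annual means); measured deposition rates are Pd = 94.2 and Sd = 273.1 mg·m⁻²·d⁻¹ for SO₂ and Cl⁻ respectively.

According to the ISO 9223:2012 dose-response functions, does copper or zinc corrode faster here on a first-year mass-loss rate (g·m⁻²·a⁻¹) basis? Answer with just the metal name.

zinc

copper: temperature factor f = +0.126·(-24.8) = -3.1248
  sulphur-dioxide contribution → 0.01215 μm/a
  chloride contribution → 0.1226 μm/a
  total first-year rate 0.1347 μm/a
  mass loss = 0.1347 μm/a × 8.96 g/cm³ = 1.207 g·m⁻²·a⁻¹
zinc: temperature factor f = +0.038·(-24.8) = -0.9424
  sulphur-dioxide contribution → 0.3227 μm/a
  chloride contribution → 0.1773 μm/a
  ⇒ r_corr(zinc) = 0.5 μm/a
  mass loss = 0.5 μm/a × 7.14 g/cm³ = 3.57 g·m⁻²·a⁻¹
Ordering by g·m⁻²·a⁻¹: zinc (3.57) > copper (1.21)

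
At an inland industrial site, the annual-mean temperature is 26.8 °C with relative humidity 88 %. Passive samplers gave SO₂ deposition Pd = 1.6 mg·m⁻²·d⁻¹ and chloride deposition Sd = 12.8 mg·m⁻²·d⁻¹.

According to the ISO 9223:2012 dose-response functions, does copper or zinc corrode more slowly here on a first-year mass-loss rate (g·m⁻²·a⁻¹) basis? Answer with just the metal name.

copper: temperature factor f = -0.080·(16.8) = -1.3440
  SO₂ term: 0.0053·1.6^0.26·exp(0.059·88-1.3440) = 0.2809
  Cl⁻ term: 0.01025·12.8^0.27·exp(0.036·88+0.049·26.8) = 1.802
  sum: 0.2809 + 1.802 → r_corr = 2.083 μm/a
  mass loss = 2.083 μm/a × 8.96 g/cm³ = 18.67 g·m⁻²·a⁻¹
zinc: T>10 °C ⇒ hinge -0.071·(26.8−10) = -1.1928
  Pd branch = 0.0129·Pd^0.44·e^(0.046·RH+f) = 0.2757 μm/a
  Sd branch = 0.0175·Sd^0.57·e^(0.008·RH+0.085·T) = 1.476 μm/a
  sum: 0.2757 + 1.476 → r_corr = 1.752 μm/a
  mass loss = 1.752 μm/a × 7.14 g/cm³ = 12.51 g·m⁻²·a⁻¹
Ordering by g·m⁻²·a⁻¹: copper (18.7) > zinc (12.5)

zinc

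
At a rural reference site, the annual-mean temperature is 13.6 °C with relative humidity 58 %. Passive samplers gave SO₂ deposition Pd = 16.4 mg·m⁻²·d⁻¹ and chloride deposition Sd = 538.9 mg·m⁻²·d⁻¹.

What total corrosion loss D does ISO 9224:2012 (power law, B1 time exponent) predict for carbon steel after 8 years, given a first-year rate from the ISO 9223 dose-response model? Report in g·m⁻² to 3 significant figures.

carbon steel: temperature factor f = -0.054·(3.6) = -0.1944
  sulphur-dioxide contribution → 19.91 μm/a
  chloride contribution → 58.83 μm/a
  total first-year rate 78.74 μm/a
Long-term exponent b (ISO 9224 Table 2, B1) = 0.523
  D(8) = 78.74 × 8^0.523 = 78.74 × 2.967 = 233.6 μm
  Mass loss = 233.6 μm × 7.85 g/cm³ = 1834 g·m⁻²

D(8) = 1.83e+03 g·m⁻²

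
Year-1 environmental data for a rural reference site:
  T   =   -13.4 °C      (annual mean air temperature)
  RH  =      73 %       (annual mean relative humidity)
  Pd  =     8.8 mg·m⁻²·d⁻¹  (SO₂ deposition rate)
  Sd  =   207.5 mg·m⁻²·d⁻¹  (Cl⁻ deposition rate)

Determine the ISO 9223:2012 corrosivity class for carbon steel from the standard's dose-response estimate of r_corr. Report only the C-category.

carbon steel: temperature factor f = +0.150·(-23.4) = -3.5100
  SO₂ term: 1.77·8.8^0.52·exp(0.02·73-3.5100) = 0.706
  Sd branch = 0.102·Sd^0.62·e^(0.033·RH+0.04·T) = 18.14 μm/a
  r_corr = 0.706 + 18.14 = 18.84 μm/a
ISO 9223 Table 2 (carbon steel): 1.3 < 18.8 ≤ 25 μm/a ⇒ C2

C2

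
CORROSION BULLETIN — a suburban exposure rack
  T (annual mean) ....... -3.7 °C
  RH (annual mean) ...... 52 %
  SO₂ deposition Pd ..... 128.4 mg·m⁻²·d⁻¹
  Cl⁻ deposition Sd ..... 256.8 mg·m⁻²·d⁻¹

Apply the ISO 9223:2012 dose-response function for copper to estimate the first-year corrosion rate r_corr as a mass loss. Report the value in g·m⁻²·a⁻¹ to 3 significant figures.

copper: T≤10 °C ⇒ hinge +0.126·(-3.7−10) = -1.7262
  sulphur-dioxide contribution → 0.07165 μm/a
  chloride contribution → 0.2486 μm/a
  total first-year rate 0.3203 μm/a
Convert to mass loss: 0.3203 μm/a × 8.96 g/cm³ = 2.87 g·m⁻²·a⁻¹

r_corr = 2.87 g·m⁻²·a⁻¹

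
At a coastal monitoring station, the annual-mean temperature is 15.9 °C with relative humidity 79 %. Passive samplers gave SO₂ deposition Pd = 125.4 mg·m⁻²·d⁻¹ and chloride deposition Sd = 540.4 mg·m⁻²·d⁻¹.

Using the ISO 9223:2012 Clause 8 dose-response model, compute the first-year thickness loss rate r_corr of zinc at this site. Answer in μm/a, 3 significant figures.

zinc: temperature factor f = -0.071·(5.9) = -0.4189
  Pd branch = 0.0129·Pd^0.44·e^(0.046·RH+f) = 2.692 μm/a
  Cl⁻ term: 0.0175·540.4^0.57·exp(0.008·79+0.085·15.9) = 4.593
  sum: 2.692 + 4.593 → r_corr = 7.286 μm/a

r_corr = 7.29 μm/a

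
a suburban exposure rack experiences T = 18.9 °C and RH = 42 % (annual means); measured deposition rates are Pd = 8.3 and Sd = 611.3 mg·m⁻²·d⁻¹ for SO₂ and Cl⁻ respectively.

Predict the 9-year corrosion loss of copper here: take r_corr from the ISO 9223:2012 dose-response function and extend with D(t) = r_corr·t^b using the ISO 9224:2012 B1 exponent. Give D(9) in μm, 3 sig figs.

copper: temperature factor f = -0.080·(8.9) = -0.7120
  SO₂ term: 0.0053·8.3^0.26·exp(0.059·42-0.7120) = 0.05373
  Cl⁻ term: 0.01025·611.3^0.27·exp(0.036·42+0.049·18.9) = 0.6635
  sum: 0.05373 + 0.6635 → r_corr = 0.7173 μm/a
Power-law: D(9) = r_corr · 9^0.667
  D(9) = 0.7173 × 9^0.667 = 0.7173 × 4.33 = 3.106 μm

D(9) = 3.11 μm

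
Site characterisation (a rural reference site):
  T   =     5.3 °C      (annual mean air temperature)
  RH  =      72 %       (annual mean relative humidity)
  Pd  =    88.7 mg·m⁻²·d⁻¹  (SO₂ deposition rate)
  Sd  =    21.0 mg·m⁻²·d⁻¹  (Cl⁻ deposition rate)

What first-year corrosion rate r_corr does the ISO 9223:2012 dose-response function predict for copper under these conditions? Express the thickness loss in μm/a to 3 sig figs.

r_corr = 1.06 μm/a

copper: T≤10 °C ⇒ hinge +0.126·(5.3−10) = -0.5922
  Pd branch = 0.0053·Pd^0.26·e^(0.059·RH+f) = 0.6583 μm/a
  Cl⁻ term: 0.01025·21.0^0.27·exp(0.036·72+0.049·5.3) = 0.4038
  sum: 0.6583 + 0.4038 → r_corr = 1.062 μm/a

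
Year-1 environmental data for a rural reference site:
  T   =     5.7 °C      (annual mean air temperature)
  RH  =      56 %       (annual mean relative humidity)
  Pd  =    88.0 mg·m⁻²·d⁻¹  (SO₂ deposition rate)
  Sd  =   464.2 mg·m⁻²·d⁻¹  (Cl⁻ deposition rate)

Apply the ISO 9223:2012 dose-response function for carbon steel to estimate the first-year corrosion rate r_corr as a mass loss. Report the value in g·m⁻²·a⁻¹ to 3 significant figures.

carbon steel: T≤10 °C ⇒ hinge +0.150·(5.7−10) = -0.6450
  SO₂ term: 1.77·88.0^0.52·exp(0.02·56-0.6450) = 29.2
  Cl⁻ term: 0.102·464.2^0.62·exp(0.033·56+0.04·5.7) = 36.61
  r_corr = 29.2 + 36.61 = 65.81 μm/a
Convert to mass loss: 65.81 μm/a × 7.85 g/cm³ = 516.6 g·m⁻²·a⁻¹

r_corr = 517 g·m⁻²·a⁻¹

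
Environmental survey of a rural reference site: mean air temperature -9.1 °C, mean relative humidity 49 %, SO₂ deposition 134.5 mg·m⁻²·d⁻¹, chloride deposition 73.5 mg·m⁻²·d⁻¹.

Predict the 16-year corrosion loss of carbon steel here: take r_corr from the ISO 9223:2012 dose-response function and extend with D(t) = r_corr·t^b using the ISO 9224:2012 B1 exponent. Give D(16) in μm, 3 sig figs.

D(16) = 36.5 μm

carbon steel: T≤10 °C ⇒ hinge +0.150·(-9.1−10) = -2.8650
  Pd branch = 1.77·Pd^0.52·e^(0.02·RH+f) = 3.438 μm/a
  Cl⁻ term: 0.102·73.5^0.62·exp(0.033·49+0.04·-9.1) = 5.127
  r_corr = 3.438 + 5.127 = 8.565 μm/a
Power-law: D(16) = r_corr · 16^0.523
  D(16) = 8.565 × 16^0.523 = 8.565 × 4.263 = 36.51 μm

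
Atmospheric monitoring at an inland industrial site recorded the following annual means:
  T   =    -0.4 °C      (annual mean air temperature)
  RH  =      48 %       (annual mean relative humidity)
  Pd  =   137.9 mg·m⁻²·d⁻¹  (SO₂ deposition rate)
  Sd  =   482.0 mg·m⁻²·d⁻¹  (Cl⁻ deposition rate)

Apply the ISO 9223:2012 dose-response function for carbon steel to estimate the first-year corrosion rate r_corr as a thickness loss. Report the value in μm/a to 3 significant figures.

carbon steel: temperature factor f = +0.150·(-10.4) = -1.5600
  Pd branch = 1.77·Pd^0.52·e^(0.02·RH+f) = 12.59 μm/a
  Sd branch = 0.102·Sd^0.62·e^(0.033·RH+0.04·T) = 22.55 μm/a
  sum: 12.59 + 22.55 → r_corr = 35.13 μm/a

r_corr = 35.1 μm/a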